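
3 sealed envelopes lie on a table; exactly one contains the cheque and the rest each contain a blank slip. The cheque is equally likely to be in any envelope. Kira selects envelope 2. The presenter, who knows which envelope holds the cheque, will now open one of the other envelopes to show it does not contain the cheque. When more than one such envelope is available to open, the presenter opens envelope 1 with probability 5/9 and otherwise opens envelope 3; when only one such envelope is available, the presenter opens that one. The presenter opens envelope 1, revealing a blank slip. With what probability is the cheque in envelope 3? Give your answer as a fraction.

Apply Bayes' rule, conditioning on where the cheque actually is.
If it is in envelope 1 (prior 1/3): the presenter opened envelope 1, so this case is ruled out; weight (1/3)·0 = 0.
If it is in envelope 2 (prior 1/3): envelope 1 is available, opened with probability 5/9; weight (1/3)·(5/9) = 5/27.
If it is in envelope 3 (prior 1/3): only envelope 1 is available, probability 1; weight (1/3)·1 = 1/3.
The weights sum to 14/27.
So P(the cheque in envelope 3 | the presenter opened envelope 1) = (1/3) / (14/27) = 9/14.

9/14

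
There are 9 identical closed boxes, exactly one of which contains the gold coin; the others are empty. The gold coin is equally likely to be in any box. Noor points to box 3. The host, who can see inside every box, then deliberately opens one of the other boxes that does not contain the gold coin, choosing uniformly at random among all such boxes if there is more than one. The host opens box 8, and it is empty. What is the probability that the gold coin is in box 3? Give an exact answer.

1/9

Consider each possible location of the gold coin in turn.
If it is in any of boxes 1, 2, 4, 5, 6, 7, and 9 (prior 1/9 each): the host has 7 equally likely choices, so probability 1/7; weight (1/9)·(1/7) = 1/63 each.
If it is in box 3 (prior 1/9): the host has 8 equally likely choices, so probability 1/8; weight (1/9)·(1/8) = 1/72.
If it is in box 8 (prior 1/9): the host opened box 8, so this case is ruled out; weight (1/9)·0 = 0.
The weights sum to 1/8.
So P(the gold coin in box 3 | the host opened box 8) = (1/72) / (1/8) = 1/9.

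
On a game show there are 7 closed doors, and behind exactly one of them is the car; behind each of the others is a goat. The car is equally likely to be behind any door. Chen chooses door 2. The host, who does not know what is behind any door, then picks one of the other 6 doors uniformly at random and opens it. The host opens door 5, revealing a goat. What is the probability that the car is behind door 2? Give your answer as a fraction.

Consider each possible location of the car in turn.
If it is behind any of doors 1, 2, 3, 4, 6, and 7 (prior 1/7 each): the host picks door 5 with probability 1/6 regardless, and it is not the prize; weight (1/7)·(1/6) = 1/42 each.
If it is behind door 5 (prior 1/7): the host opened door 5, so this case is ruled out; weight (1/7)·0 = 0.
The weights sum to 1/7.
So P(the car behind door 2 | the host opened door 5) = (1/42) / (1/7) = 1/6.

1/6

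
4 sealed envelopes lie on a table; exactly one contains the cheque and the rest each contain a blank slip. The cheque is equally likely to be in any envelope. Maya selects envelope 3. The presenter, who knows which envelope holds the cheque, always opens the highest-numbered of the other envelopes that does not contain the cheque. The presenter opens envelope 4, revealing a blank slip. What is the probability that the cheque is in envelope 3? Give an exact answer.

Consider each possible location of the cheque in turn.
If it is in any of envelopes 1, 2, and 3 (prior 1/4 each): envelope 4 is the highest-numbered option available, probability 1; weight (1/4)·1 = 1/4 each.
If it is in envelope 4 (prior 1/4): the presenter opened envelope 4, so this case is ruled out; weight (1/4)·0 = 0.
The weights sum to 3/4.
So P(the cheque in envelope 3 | the presenter opened envelope 4) = (1/4) / (3/4) = 1/3.

1/3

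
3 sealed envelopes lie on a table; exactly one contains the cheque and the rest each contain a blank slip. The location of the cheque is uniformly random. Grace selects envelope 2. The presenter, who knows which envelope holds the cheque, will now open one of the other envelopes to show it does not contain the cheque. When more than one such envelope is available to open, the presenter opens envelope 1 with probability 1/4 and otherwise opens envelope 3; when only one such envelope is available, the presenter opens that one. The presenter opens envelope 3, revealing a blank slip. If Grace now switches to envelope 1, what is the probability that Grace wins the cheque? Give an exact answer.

4/7

Condition on the true location of the cheque.
If it is in envelope 1 (prior 1/3): only envelope 3 is available, probability 1; weight (1/3)·1 = 1/3.
If it is in envelope 2 (prior 1/3): envelope 1 is available but not opened, probability 3/4; weight (1/3)·(3/4) = 1/4.
If it is in envelope 3 (prior 1/3): the presenter opened envelope 3, so this case is ruled out; weight (1/3)·0 = 0.
The weights sum to 7/12.
So P(the cheque in envelope 1 | the presenter opened envelope 3) = (1/3) / (7/12) = 4/7.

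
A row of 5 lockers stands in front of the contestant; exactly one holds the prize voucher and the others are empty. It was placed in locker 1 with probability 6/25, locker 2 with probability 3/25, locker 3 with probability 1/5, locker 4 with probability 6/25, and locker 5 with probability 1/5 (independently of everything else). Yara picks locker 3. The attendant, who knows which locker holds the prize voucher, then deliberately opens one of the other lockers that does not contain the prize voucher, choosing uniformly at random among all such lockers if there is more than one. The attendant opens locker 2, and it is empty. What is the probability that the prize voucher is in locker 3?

15/83

Condition on the true location of the prize voucher.
If it is in either of lockers 1 and 4 (prior 6/25 each): the attendant has 3 equally likely choices, so probability 1/3; weight (6/25)·(1/3) = 2/25 each.
If it is in locker 2 (prior 3/25): the attendant opened locker 2, so this case is ruled out; weight (3/25)·0 = 0.
If it is in locker 3 (prior 1/5): the attendant has 4 equally likely choices, so probability 1/4; weight (1/5)·(1/4) = 1/20.
If it is in locker 5 (prior 1/5): the attendant has 3 equally likely choices, so probability 1/3; weight (1/5)·(1/3) = 1/15.
The weights sum to 83/300.
So P(the prize voucher in locker 3 | the attendant opened locker 2) = (1/20) / (83/300) = 15/83.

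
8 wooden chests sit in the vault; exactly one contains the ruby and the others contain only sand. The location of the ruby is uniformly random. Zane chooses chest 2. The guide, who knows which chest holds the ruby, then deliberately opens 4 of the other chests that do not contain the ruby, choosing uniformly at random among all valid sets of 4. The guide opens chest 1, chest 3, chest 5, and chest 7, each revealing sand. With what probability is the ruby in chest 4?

Consider each possible location of the ruby in turn.
If it is in any of chests 1, 3, 5, and 7 (prior 1/8 each): that chest was opened and seen not to hold the prize — ruled out; weight (1/8)·0 = 0 each.
If it is in chest 2 (prior 1/8): the guide has 35 equally likely choices, so probability 1/35; weight (1/8)·(1/35) = 1/280.
If it is in any of chests 4, 6, and 8 (prior 1/8 each): the guide has 15 equally likely choices, so probability 1/15; weight (1/8)·(1/15) = 1/120 each.
The weights sum to 1/35.
So P(the ruby in chest 4 | the guide opened chest 1, chest 3, chest 5, and chest 7) = (1/120) / (1/35) = 7/24.

7/24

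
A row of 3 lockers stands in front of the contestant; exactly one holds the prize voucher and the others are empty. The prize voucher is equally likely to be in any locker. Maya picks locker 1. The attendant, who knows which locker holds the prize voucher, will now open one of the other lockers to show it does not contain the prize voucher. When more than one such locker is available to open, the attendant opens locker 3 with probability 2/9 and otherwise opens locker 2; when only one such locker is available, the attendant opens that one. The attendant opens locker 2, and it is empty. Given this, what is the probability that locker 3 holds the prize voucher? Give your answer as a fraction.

Condition on the true location of the prize voucher.
If it is in locker 1 (prior 1/3): locker 3 is available but not opened, probability 7/9; weight (1/3)·(7/9) = 7/27.
If it is in locker 2 (prior 1/3): the attendant opened locker 2, so this case is ruled out; weight (1/3)·0 = 0.
If it is in locker 3 (prior 1/3): only locker 2 is available, probability 1; weight (1/3)·1 = 1/3.
The weights sum to 16/27.
So P(the prize voucher in locker 3 | the attendant opened locker 2) = (1/3) / (16/27) = 9/16.

9/16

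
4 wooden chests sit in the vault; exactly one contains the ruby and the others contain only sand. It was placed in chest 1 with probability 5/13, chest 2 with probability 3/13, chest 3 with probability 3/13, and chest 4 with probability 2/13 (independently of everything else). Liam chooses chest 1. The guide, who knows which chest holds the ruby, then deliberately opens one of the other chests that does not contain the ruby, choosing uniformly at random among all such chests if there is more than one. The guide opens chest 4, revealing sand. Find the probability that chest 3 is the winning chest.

Condition on the true location of the ruby.
If it is in chest 1 (prior 5/13): the guide has 3 equally likely choices, so probability 1/3; weight (5/13)·(1/3) = 5/39.
If it is in either of chests 2 and 3 (prior 3/13 each): the guide has 2 equally likely choices, so probability 1/2; weight (3/13)·(1/2) = 3/26 each.
If it is in chest 4 (prior 2/13): the guide opened chest 4, so this case is ruled out; weight (2/13)·0 = 0.
The weights sum to 14/39.
So P(the ruby in chest 3 | the guide opened chest 4) = (3/26) / (14/39) = 9/28.

9/28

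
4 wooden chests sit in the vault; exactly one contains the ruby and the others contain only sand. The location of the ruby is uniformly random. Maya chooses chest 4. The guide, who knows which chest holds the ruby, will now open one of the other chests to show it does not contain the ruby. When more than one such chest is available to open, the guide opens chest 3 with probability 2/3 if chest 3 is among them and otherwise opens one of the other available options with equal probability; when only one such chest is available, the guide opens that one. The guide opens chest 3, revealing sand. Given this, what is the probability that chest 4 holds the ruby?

Consider each possible location of the ruby in turn.
If it is in any of chests 1, 2, and 4 (prior 1/4 each): chest 3 is available, opened with probability 2/3; weight (1/4)·(2/3) = 1/6 each.
If it is in chest 3 (prior 1/4): the guide opened chest 3, so this case is ruled out; weight (1/4)·0 = 0.
The weights sum to 1/2.
So P(the ruby in chest 4 | the guide opened chest 3) = (1/6) / (1/2) = 1/3.

1/3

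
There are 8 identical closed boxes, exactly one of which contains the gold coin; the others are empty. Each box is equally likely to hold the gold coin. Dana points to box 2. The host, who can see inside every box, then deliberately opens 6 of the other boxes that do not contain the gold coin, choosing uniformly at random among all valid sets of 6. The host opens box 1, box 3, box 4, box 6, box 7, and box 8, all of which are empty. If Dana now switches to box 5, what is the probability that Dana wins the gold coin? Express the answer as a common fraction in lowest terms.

Condition on the true location of the gold coin.
If it is in any of boxes 1, 3, 4, 6, 7, and 8 (prior 1/8 each): that box was opened and seen not to hold the prize — ruled out; weight (1/8)·0 = 0 each.
If it is in box 2 (prior 1/8): the host has 7 equally likely choices, so probability 1/7; weight (1/8)·(1/7) = 1/56.
If it is in box 5 (prior 1/8): the host has no choice, probability 1; weight (1/8)·1 = 1/8.
The weights sum to 1/7.
So P(the gold coin in box 5 | the host opened box 1, box 3, box 4, box 6, box 7, and box 8) = (1/8) / (1/7) = 7/8.

7/8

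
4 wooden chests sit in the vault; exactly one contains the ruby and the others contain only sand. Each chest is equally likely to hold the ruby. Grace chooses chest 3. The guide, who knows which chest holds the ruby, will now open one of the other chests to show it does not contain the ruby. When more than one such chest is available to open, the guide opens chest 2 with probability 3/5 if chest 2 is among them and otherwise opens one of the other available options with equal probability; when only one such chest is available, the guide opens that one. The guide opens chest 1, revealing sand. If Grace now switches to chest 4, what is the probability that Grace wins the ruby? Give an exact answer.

4/11

Consider each possible location of the ruby in turn.
If it is in chest 1 (prior 1/4): the guide opened chest 1, so this case is ruled out; weight (1/4)·0 = 0.
If it is in chest 2 (prior 1/4): chest 2 holds the prize so is unavailable; the guide chooses uniformly among the 2 others, probability 1/2; weight (1/4)·(1/2) = 1/8.
If it is in chest 3 (prior 1/4): chest 2 is available but not opened; chest 1 gets probability (1 − 3/5)/2 = 1/5; weight (1/4)·(1/5) = 1/20.
If it is in chest 4 (prior 1/4): chest 2 is available but not opened, probability 2/5; weight (1/4)·(2/5) = 1/10.
The weights sum to 11/40.
So P(the ruby in chest 4 | the guide opened chest 1) = (1/10) / (11/40) = 4/11.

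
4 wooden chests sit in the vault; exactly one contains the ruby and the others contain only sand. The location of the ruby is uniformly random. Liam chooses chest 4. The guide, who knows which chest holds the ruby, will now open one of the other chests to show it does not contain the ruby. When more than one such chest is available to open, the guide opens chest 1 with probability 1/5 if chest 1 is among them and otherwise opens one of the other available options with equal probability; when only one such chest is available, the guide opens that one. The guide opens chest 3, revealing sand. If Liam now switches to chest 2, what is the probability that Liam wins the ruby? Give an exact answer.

8/17

Consider each possible location of the ruby in turn.
If it is in chest 1 (prior 1/4): chest 1 holds the prize so is unavailable; the guide chooses uniformly among the 2 others, probability 1/2; weight (1/4)·(1/2) = 1/8.
If it is in chest 2 (prior 1/4): chest 1 is available but not opened, probability 4/5; weight (1/4)·(4/5) = 1/5.
If it is in chest 3 (prior 1/4): the guide opened chest 3, so this case is ruled out; weight (1/4)·0 = 0.
If it is in chest 4 (prior 1/4): chest 1 is available but not opened; chest 3 gets probability (1 − 1/5)/2 = 2/5; weight (1/4)·(2/5) = 1/10.
The weights sum to 17/40.
So P(the ruby in chest 2 | the guide opened chest 3) = (1/5) / (17/40) = 8/17.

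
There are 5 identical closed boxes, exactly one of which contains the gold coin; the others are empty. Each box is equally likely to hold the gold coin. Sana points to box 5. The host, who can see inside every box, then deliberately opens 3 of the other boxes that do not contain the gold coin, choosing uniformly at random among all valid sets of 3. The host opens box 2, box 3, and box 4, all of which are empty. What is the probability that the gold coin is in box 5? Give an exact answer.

Condition on the true location of the gold coin.
If it is in box 1 (prior 1/5): the host has no choice, probability 1; weight (1/5)·1 = 1/5.
If it is in any of boxes 2, 3, and 4 (prior 1/5 each): that box was opened and seen not to hold the prize — ruled out; weight (1/5)·0 = 0 each.
If it is in box 5 (prior 1/5): the host has 4 equally likely choices, so probability 1/4; weight (1/5)·(1/4) = 1/20.
The weights sum to 1/4.
So P(the gold coin in box 5 | the host opened box 2, box 3, and box 4) = (1/20) / (1/4) = 1/5.

1/5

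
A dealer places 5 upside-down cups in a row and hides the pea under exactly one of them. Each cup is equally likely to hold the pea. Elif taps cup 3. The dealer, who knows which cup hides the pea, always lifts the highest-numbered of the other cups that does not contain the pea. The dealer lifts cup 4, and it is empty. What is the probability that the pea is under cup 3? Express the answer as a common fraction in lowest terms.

0

Apply Bayes' rule, conditioning on where the pea actually is.
If it is under any of cups 1, 2, and 3 (prior 1/5 each): the dealer would have opened cup 5 instead, probability 0; weight (1/5)·0 = 0 each.
If it is under cup 4 (prior 1/5): the dealer opened cup 4, so this case is ruled out; weight (1/5)·0 = 0.
If it is under cup 5 (prior 1/5): cup 4 is the highest-numbered option available, probability 1; weight (1/5)·1 = 1/5.
The weights sum to 1/5.
So P(the pea under cup 3 | the dealer opened cup 4) = 0 / (1/5) = 0.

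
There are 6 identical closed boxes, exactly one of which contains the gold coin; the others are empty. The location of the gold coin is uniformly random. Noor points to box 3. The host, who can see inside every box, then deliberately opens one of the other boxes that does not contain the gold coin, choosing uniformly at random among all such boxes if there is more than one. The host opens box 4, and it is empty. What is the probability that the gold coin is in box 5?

5/24

Condition on the true location of the gold coin.
If it is in any of boxes 1, 2, 5, and 6 (prior 1/6 each): the host has 4 equally likely choices, so probability 1/4; weight (1/6)·(1/4) = 1/24 each.
If it is in box 3 (prior 1/6): the host has 5 equally likely choices, so probability 1/5; weight (1/6)·(1/5) = 1/30.
If it is in box 4 (prior 1/6): the host opened box 4, so this case is ruled out; weight (1/6)·0 = 0.
The weights sum to 1/5.
So P(the gold coin in box 5 | the host opened box 4) = (1/24) / (1/5) = 5/24.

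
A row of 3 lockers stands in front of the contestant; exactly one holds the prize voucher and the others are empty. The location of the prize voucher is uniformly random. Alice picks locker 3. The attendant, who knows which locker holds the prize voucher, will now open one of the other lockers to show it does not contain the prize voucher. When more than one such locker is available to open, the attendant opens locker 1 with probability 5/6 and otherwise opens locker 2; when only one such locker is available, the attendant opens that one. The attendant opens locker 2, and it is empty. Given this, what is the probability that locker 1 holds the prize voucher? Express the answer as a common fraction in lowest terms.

Apply Bayes' rule, conditioning on where the prize voucher actually is.
If it is in locker 1 (prior 1/3): only locker 2 is available, probability 1; weight (1/3)·1 = 1/3.
If it is in locker 2 (prior 1/3): the attendant opened locker 2, so this case is ruled out; weight (1/3)·0 = 0.
If it is in locker 3 (prior 1/3): locker 1 is available but not opened, probability 1/6; weight (1/3)·(1/6) = 1/18.
The weights sum to 7/18.
So P(the prize voucher in locker 1 | the attendant opened locker 2) = (1/3) / (7/18) = 6/7.

6/7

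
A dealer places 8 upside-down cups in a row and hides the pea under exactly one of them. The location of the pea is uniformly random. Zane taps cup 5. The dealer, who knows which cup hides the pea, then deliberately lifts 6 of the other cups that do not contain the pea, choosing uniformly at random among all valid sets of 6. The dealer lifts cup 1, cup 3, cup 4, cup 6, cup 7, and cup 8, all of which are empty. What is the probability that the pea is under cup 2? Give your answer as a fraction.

Consider each possible location of the pea in turn.
If it is under any of cups 1, 3, 4, 6, 7, and 8 (prior 1/8 each): that cup was opened and seen not to hold the prize — ruled out; weight (1/8)·0 = 0 each.
If it is under cup 2 (prior 1/8): the dealer has no choice, probability 1; weight (1/8)·1 = 1/8.
If it is under cup 5 (prior 1/8): the dealer has 7 equally likely choices, so probability 1/7; weight (1/8)·(1/7) = 1/56.
The weights sum to 1/7.
So P(the pea under cup 2 | the dealer opened cup 1, cup 3, cup 4, cup 6, cup 7, and cup 8) = (1/8) / (1/7) = 7/8.

7/8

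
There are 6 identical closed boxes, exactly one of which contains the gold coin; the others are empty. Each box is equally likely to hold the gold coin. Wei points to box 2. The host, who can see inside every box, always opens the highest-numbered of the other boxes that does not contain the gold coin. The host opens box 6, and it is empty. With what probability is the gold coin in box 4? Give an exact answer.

1/5

Apply Bayes' rule, conditioning on where the gold coin actually is.
If it is in any of boxes 1, 2, 3, 4, and 5 (prior 1/6 each): box 6 is the highest-numbered option available, probability 1; weight (1/6)·1 = 1/6 each.
If it is in box 6 (prior 1/6): the host opened box 6, so this case is ruled out; weight (1/6)·0 = 0.
The weights sum to 5/6.
So P(the gold coin in box 4 | the host opened box 6) = (1/6) / (5/6) = 1/5.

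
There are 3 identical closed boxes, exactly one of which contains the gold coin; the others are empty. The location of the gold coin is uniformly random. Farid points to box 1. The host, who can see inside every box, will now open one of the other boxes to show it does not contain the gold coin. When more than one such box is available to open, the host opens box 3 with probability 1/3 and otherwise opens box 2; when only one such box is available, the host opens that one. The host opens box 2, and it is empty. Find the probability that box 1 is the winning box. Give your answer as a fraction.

Consider each possible location of the gold coin in turn.
If it is in box 1 (prior 1/3): box 3 is available but not opened, probability 2/3; weight (1/3)·(2/3) = 2/9.
If it is in box 2 (prior 1/3): the host opened box 2, so this case is ruled out; weight (1/3)·0 = 0.
If it is in box 3 (prior 1/3): only box 2 is available, probability 1; weight (1/3)·1 = 1/3.
The weights sum to 5/9.
So P(the gold coin in box 1 | the host opened box 2) = (2/9) / (5/9) = 2/5.

2/5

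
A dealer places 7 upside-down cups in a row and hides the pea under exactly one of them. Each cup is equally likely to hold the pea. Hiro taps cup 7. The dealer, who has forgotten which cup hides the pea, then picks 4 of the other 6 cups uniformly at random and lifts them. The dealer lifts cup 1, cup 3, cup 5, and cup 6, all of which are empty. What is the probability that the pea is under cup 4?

Apply Bayes' rule, conditioning on where the pea actually is.
If it is under any of cups 1, 3, 5, and 6 (prior 1/7 each): that cup was opened and seen not to hold the prize — ruled out; weight (1/7)·0 = 0 each.
If it is under any of cups 2, 4, and 7 (prior 1/7 each): the dealer picks exactly this set with probability 1/15 regardless, and none is the prize; weight (1/7)·(1/15) = 1/105 each.
The weights sum to 1/35.
So P(the pea under cup 4 | the dealer opened cup 1, cup 3, cup 5, and cup 6) = (1/105) / (1/35) = 1/3.

1/3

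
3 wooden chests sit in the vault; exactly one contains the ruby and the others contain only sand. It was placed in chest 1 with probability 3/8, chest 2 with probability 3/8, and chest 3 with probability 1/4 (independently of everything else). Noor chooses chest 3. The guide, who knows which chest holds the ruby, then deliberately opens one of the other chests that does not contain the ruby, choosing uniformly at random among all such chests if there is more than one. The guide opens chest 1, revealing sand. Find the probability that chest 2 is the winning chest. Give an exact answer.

3/4

Consider each possible location of the ruby in turn.
If it is in chest 1 (prior 3/8): the guide opened chest 1, so this case is ruled out; weight (3/8)·0 = 0.
If it is in chest 2 (prior 3/8): the guide has no choice, probability 1; weight (3/8)·1 = 3/8.
If it is in chest 3 (prior 1/4): the guide has 2 equally likely choices, so probability 1/2; weight (1/4)·(1/2) = 1/8.
The weights sum to 1/2.
So P(the ruby in chest 2 | the guide opened chest 1) = (3/8) / (1/2) = 3/4.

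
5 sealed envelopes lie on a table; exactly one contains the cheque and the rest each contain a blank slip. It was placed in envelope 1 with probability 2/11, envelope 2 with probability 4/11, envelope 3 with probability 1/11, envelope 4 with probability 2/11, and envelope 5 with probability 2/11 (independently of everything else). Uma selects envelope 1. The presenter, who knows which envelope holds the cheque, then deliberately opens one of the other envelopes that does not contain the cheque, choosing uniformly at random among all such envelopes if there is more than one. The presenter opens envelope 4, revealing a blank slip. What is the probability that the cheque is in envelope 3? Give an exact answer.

Apply Bayes' rule, conditioning on where the cheque actually is.
If it is in envelope 1 (prior 2/11): the presenter has 4 equally likely choices, so probability 1/4; weight (2/11)·(1/4) = 1/22.
If it is in envelope 2 (prior 4/11): the presenter has 3 equally likely choices, so probability 1/3; weight (4/11)·(1/3) = 4/33.
If it is in envelope 3 (prior 1/11): the presenter has 3 equally likely choices, so probability 1/3; weight (1/11)·(1/3) = 1/33.
If it is in envelope 4 (prior 2/11): the presenter opened envelope 4, so this case is ruled out; weight (2/11)·0 = 0.
If it is in envelope 5 (prior 2/11): the presenter has 3 equally likely choices, so probability 1/3; weight (2/11)·(1/3) = 2/33.
The weights sum to 17/66.
So P(the cheque in envelope 3 | the presenter opened envelope 4) = (1/33) / (17/66) = 2/17.

2/17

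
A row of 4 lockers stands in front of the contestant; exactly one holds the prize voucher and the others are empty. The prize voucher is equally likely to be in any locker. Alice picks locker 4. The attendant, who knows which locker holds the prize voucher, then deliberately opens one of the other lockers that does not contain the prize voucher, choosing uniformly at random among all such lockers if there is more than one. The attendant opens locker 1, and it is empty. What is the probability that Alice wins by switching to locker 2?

3/8

Consider each possible location of the prize voucher in turn.
If it is in locker 1 (prior 1/4): the attendant opened locker 1, so this case is ruled out; weight (1/4)·0 = 0.
If it is in either of lockers 2 and 3 (prior 1/4 each): the attendant has 2 equally likely choices, so probability 1/2; weight (1/4)·(1/2) = 1/8 each.
If it is in locker 4 (prior 1/4): the attendant has 3 equally likely choices, so probability 1/3; weight (1/4)·(1/3) = 1/12.
The weights sum to 1/3.
So P(the prize voucher in locker 2 | the attendant opened locker 1) = (1/8) / (1/3) = 3/8.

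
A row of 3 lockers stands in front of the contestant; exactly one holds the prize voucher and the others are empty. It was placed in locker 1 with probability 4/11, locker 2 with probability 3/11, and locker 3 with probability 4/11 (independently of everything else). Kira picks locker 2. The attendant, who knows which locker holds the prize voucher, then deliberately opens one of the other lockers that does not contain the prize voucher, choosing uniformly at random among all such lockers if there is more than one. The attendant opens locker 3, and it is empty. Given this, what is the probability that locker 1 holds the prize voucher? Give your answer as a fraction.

Consider each possible location of the prize voucher in turn.
If it is in locker 1 (prior 4/11): the attendant has no choice, probability 1; weight (4/11)·1 = 4/11.
If it is in locker 2 (prior 3/11): the attendant has 2 equally likely choices, so probability 1/2; weight (3/11)·(1/2) = 3/22.
If it is in locker 3 (prior 4/11): the attendant opened locker 3, so this case is ruled out; weight (4/11)·0 = 0.
The weights sum to 1/2.
So P(the prize voucher in locker 1 | the attendant opened locker 3) = (4/11) / (1/2) = 8/11.

8/11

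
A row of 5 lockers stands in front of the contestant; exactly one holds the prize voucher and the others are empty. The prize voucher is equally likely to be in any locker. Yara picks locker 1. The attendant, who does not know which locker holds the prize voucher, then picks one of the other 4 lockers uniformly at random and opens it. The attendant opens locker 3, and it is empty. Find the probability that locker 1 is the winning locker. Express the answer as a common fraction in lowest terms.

Consider each possible location of the prize voucher in turn.
If it is in any of lockers 1, 2, 4, and 5 (prior 1/5 each): the attendant picks locker 3 with probability 1/4 regardless, and it is not the prize; weight (1/5)·(1/4) = 1/20 each.
If it is in locker 3 (prior 1/5): the attendant opened locker 3, so this case is ruled out; weight (1/5)·0 = 0.
The weights sum to 1/5.
So P(the prize voucher in locker 1 | the attendant opened locker 3) = (1/20) / (1/5) = 1/4.

1/4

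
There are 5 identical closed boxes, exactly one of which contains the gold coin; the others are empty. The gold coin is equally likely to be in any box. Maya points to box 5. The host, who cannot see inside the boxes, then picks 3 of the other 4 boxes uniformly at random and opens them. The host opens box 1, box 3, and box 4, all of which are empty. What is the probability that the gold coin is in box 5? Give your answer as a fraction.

1/2

Condition on the true location of the gold coin.
If it is in any of boxes 1, 3, and 4 (prior 1/5 each): that box was opened and seen not to hold the prize — ruled out; weight (1/5)·0 = 0 each.
If it is in either of boxes 2 and 5 (prior 1/5 each): the host picks exactly this set with probability 1/4 regardless, and none is the prize; weight (1/5)·(1/4) = 1/20 each.
The weights sum to 1/10.
So P(the gold coin in box 5 | the host opened box 1, box 3, and box 4) = (1/20) / (1/10) = 1/2.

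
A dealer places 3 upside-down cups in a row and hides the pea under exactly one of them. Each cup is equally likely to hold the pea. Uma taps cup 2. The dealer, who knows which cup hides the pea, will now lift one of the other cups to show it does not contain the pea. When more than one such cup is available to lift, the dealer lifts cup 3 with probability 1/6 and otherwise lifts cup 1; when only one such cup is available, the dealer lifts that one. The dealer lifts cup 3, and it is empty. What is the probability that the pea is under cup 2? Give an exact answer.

Apply Bayes' rule, conditioning on where the pea actually is.
If it is under cup 1 (prior 1/3): only cup 3 is available, probability 1; weight (1/3)·1 = 1/3.
If it is under cup 2 (prior 1/3): cup 3 is available, opened with probability 1/6; weight (1/3)·(1/6) = 1/18.
If it is under cup 3 (prior 1/3): the dealer opened cup 3, so this case is ruled out; weight (1/3)·0 = 0.
The weights sum to 7/18.
So P(the pea under cup 2 | the dealer opened cup 3) = (1/18) / (7/18) = 1/7.

1/7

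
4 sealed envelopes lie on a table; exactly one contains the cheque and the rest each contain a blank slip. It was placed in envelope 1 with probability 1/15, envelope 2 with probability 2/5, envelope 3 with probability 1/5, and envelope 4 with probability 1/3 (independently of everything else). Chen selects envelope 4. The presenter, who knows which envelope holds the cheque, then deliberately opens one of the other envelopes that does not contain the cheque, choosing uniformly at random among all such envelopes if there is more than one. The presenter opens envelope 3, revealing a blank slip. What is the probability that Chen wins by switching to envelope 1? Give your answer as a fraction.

3/31

Consider each possible location of the cheque in turn.
If it is in envelope 1 (prior 1/15): the presenter has 2 equally likely choices, so probability 1/2; weight (1/15)·(1/2) = 1/30.
If it is in envelope 2 (prior 2/5): the presenter has 2 equally likely choices, so probability 1/2; weight (2/5)·(1/2) = 1/5.
If it is in envelope 3 (prior 1/5): the presenter opened envelope 3, so this case is ruled out; weight (1/5)·0 = 0.
If it is in envelope 4 (prior 1/3): the presenter has 3 equally likely choices, so probability 1/3; weight (1/3)·(1/3) = 1/9.
The weights sum to 31/90.
So P(the cheque in envelope 1 | the presenter opened envelope 3) = (1/30) / (31/90) = 3/31.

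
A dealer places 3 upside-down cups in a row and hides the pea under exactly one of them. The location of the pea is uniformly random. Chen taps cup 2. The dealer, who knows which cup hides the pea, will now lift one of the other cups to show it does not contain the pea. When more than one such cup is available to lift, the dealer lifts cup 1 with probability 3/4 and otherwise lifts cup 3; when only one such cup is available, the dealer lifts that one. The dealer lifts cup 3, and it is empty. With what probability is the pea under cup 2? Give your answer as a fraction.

1/5

Apply Bayes' rule, conditioning on where the pea actually is.
If it is under cup 1 (prior 1/3): only cup 3 is available, probability 1; weight (1/3)·1 = 1/3.
If it is under cup 2 (prior 1/3): cup 1 is available but not opened, probability 1/4; weight (1/3)·(1/4) = 1/12.
If it is under cup 3 (prior 1/3): the dealer opened cup 3, so this case is ruled out; weight (1/3)·0 = 0.
The weights sum to 5/12.
So P(the pea under cup 2 | the dealer opened cup 3) = (1/12) / (5/12) = 1/5.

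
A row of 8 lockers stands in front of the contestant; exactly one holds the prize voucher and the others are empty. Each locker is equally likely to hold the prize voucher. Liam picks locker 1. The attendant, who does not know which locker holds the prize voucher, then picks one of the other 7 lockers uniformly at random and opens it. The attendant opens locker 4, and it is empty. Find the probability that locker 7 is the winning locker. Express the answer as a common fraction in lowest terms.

1/7

Apply Bayes' rule, conditioning on where the prize voucher actually is.
If it is in any of lockers 1, 2, 3, 5, 6, 7, and 8 (prior 1/8 each): the attendant picks locker 4 with probability 1/7 regardless, and it is not the prize; weight (1/8)·(1/7) = 1/56 each.
If it is in locker 4 (prior 1/8): the attendant opened locker 4, so this case is ruled out; weight (1/8)·0 = 0.
The weights sum to 1/8.
So P(the prize voucher in locker 7 | the attendant opened locker 4) = (1/56) / (1/8) = 1/7.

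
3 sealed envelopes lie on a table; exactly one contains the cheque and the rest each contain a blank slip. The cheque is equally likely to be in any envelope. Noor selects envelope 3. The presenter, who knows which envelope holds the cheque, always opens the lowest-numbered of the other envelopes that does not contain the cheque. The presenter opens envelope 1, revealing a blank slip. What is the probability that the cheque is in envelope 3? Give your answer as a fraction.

Apply Bayes' rule, conditioning on where the cheque actually is.
If it is in envelope 1 (prior 1/3): the presenter opened envelope 1, so this case is ruled out; weight (1/3)·0 = 0.
If it is in either of envelopes 2 and 3 (prior 1/3 each): envelope 1 is the lowest-numbered option available, probability 1; weight (1/3)·1 = 1/3 each.
The weights sum to 2/3.
So P(the cheque in envelope 3 | the presenter opened envelope 1) = (1/3) / (2/3) = 1/2.

1/2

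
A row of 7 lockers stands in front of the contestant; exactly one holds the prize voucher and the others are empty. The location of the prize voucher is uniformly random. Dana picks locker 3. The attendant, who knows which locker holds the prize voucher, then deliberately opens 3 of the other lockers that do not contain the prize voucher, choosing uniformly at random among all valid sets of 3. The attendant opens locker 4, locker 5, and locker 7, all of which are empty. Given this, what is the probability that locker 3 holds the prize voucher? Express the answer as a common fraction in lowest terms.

Condition on the true location of the prize voucher.
If it is in any of lockers 1, 2, and 6 (prior 1/7 each): the attendant has 10 equally likely choices, so probability 1/10; weight (1/7)·(1/10) = 1/70 each.
If it is in locker 3 (prior 1/7): the attendant has 20 equally likely choices, so probability 1/20; weight (1/7)·(1/20) = 1/140.
If it is in any of lockers 4, 5, and 7 (prior 1/7 each): that locker was opened and seen not to hold the prize — ruled out; weight (1/7)·0 = 0 each.
The weights sum to 1/20.
So P(the prize voucher in locker 3 | the attendant opened locker 4, locker 5, and locker 7) = (1/140) / (1/20) = 1/7.

1/7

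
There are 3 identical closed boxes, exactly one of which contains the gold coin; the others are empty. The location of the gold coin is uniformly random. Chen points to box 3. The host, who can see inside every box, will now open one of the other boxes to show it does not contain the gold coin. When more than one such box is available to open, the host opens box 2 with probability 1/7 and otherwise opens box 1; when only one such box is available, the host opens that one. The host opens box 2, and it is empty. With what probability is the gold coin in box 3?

Consider each possible location of the gold coin in turn.
If it is in box 1 (prior 1/3): only box 2 is available, probability 1; weight (1/3)·1 = 1/3.
If it is in box 2 (prior 1/3): the host opened box 2, so this case is ruled out; weight (1/3)·0 = 0.
If it is in box 3 (prior 1/3): box 2 is available, opened with probability 1/7; weight (1/3)·(1/7) = 1/21.
The weights sum to 8/21.
So P(the gold coin in box 3 | the host opened box 2) = (1/21) / (8/21) = 1/8.

1/8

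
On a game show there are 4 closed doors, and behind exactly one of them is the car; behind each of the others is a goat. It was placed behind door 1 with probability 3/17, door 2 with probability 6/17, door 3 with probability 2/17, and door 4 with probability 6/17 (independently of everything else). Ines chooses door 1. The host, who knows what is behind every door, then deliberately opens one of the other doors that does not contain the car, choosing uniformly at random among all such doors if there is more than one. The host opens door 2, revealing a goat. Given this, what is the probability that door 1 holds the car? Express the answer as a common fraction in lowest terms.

Apply Bayes' rule, conditioning on where the car actually is.
If it is behind door 1 (prior 3/17): the host has 3 equally likely choices, so probability 1/3; weight (3/17)·(1/3) = 1/17.
If it is behind door 2 (prior 6/17): the host opened door 2, so this case is ruled out; weight (6/17)·0 = 0.
If it is behind door 3 (prior 2/17): the host has 2 equally likely choices, so probability 1/2; weight (2/17)·(1/2) = 1/17.
If it is behind door 4 (prior 6/17): the host has 2 equally likely choices, so probability 1/2; weight (6/17)·(1/2) = 3/17.
The weights sum to 5/17.
So P(the car behind door 1 | the host opened door 2) = (1/17) / (5/17) = 1/5.

1/5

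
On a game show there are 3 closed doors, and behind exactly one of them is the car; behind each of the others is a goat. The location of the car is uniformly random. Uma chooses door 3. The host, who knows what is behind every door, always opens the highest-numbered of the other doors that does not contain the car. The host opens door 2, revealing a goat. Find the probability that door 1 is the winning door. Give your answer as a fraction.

1/2

Condition on the true location of the car.
If it is behind either of doors 1 and 3 (prior 1/3 each): door 2 is the highest-numbered option available, probability 1; weight (1/3)·1 = 1/3 each.
If it is behind door 2 (prior 1/3): the host opened door 2, so this case is ruled out; weight (1/3)·0 = 0.
The weights sum to 2/3.
So P(the car behind door 1 | the host opened door 2) = (1/3) / (2/3) = 1/2.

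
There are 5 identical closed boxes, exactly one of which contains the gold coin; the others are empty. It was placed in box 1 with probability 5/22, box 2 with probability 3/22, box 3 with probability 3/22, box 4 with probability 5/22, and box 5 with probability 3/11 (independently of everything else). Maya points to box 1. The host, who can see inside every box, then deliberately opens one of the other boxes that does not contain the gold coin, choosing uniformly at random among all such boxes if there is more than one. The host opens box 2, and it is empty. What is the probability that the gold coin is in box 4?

Consider each possible location of the gold coin in turn.
If it is in box 1 (prior 5/22): the host has 4 equally likely choices, so probability 1/4; weight (5/22)·(1/4) = 5/88.
If it is in box 2 (prior 3/22): the host opened box 2, so this case is ruled out; weight (3/22)·0 = 0.
If it is in box 3 (prior 3/22): the host has 3 equally likely choices, so probability 1/3; weight (3/22)·(1/3) = 1/22.
If it is in box 4 (prior 5/22): the host has 3 equally likely choices, so probability 1/3; weight (5/22)·(1/3) = 5/66.
If it is in box 5 (prior 3/11): the host has 3 equally likely choices, so probability 1/3; weight (3/11)·(1/3) = 1/11.
The weights sum to 71/264.
So P(the gold coin in box 4 | the host opened box 2) = (5/66) / (71/264) = 20/71.

20/71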